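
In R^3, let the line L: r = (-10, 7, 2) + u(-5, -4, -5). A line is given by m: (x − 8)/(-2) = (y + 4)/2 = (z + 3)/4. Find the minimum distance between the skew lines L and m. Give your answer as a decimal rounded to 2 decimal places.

m has direction (-2, 2, 4) through (8, -4, -3).
Common perpendicular direction n = (-5, -4, -5) × (-2, 2, 4) = (-6, 30, -18).
With w = (8, -4, -3) − (-10, 7, 2) = (18, -11, -5), w · n = -348.
Distance = |w · n| / |n| = |-348| / √1260 ≈ 9.80.

9.80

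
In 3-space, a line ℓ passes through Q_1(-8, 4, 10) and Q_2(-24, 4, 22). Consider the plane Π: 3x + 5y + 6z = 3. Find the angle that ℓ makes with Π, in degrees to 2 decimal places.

8.25

A direction vector for ℓ is Q_2 − Q_1 = (-16, 0, 12).
sin θ = |n·v| / (|n||v|) = |24| / (√70 · √400) = 0.14343.
θ ≈ 8.25°.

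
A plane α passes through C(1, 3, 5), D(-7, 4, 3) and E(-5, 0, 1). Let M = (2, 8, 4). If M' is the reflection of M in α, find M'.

CD = (-8, 1, -2), CE = (-6, -3, -4); a normal to α is CD × CE = (-10, -20, 30).
Using C: α has equation -10x - 20y + 30z = 80.
λ = (n·M − d)/|n|² = (-60 − 80)/1400 = -1/10.
Reflection = M − 2λn = (2, 8, 4) − (-1/5)·(-10, -20, 30) = (0, 4, 10).

(0, 4, 10)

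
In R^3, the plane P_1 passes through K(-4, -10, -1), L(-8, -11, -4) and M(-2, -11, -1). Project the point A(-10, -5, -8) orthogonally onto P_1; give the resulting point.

KL = (-4, -1, -3), KM = (2, -1, 0); a normal to P_1 is KL × KM = (-3, -6, 6).
Using K: P_1 has equation -3x - 6y + 6z = 66.
Foot = A − λn with λ = (n·A − d)/|n|² = (12 − 66)/81 = -2/3.
Foot = (-10, -5, -8) − (-2/3)·(-3, -6, 6) = (-12, -9, -4).

(-12, -9, -4)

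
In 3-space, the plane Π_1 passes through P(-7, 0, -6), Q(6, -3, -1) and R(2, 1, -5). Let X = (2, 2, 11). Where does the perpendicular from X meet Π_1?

(4, -6, 1)

PQ = (13, -3, 5), PR = (9, 1, 1); a normal to Π_1 is PQ × PR = (-8, 32, 40).
Using P: Π_1 has equation -8x + 32y + 40z = -184.
Foot = X − λn with λ = (n·X − d)/|n|² = (488 − (-184))/2688 = 1/4.
Foot = (2, 2, 11) − (1/4)·(-8, 32, 40) = (4, -6, 1).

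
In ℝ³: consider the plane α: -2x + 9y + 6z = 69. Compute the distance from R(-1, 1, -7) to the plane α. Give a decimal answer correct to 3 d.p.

n·R − d = (-2)·(-1) + (9)·(1) + (6)·(-7) − 69 = -100; |n| = √121.
Distance = |-100| / √121 = 100/√121 ≈ 9.091.

9.091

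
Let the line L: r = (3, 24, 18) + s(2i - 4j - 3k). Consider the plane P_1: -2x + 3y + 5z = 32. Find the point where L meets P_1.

(11, 8, 6)

Substitute r = (3, 24, 18) + t(2, -4, -3) into the plane: 156 + (-31)t = 32, so t = 4.
Intersection: (3, 24, 18) + 4·(2, -4, -3) = (11, 8, 6).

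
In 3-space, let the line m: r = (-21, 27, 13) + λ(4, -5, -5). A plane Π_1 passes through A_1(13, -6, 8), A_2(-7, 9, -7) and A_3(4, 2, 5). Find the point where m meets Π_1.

A_1A_2 = (-20, 15, -15), A_1A_3 = (-9, 8, -3); a normal to Π_1 is A_1A_2 × A_1A_3 = (75, 75, -25).
Using A_1: Π_1 has equation 75x + 75y - 25z = 325.
Substitute r = (-21, 27, 13) + t(4, -5, -5) into the plane: 125 + 50t = 325, so t = 4.
Intersection: (-21, 27, 13) + 4·(4, -5, -5) = (-5, 7, -7).

(-5, 7, -7)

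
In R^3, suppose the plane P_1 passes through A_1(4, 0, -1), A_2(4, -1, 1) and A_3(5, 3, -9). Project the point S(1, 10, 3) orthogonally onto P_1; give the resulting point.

A_1A_2 = (0, -1, 2), A_1A_3 = (1, 3, -8); a normal to P_1 is A_1A_2 × A_1A_3 = (2, 2, 1).
Using A_1: P_1 has equation 2x + 2y + z = 7.
Foot = S − λn with λ = (n·S − d)/|n|² = (25 − 7)/9 = 2.
Foot = (1, 10, 3) − 2·(2, 2, 1) = (-3, 6, 1).

(-3, 6, 1)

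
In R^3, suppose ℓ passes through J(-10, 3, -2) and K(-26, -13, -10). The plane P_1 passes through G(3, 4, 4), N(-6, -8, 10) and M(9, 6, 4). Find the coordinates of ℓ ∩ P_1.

(-6, 7, 0)

A direction vector for ℓ is K − J = (-16, -16, -8).
GN = (-9, -12, 6), GM = (6, 2, 0); a normal to P_1 is GN × GM = (-12, 36, 54).
Using G: P_1 has equation -12x + 36y + 54z = 324.
Substitute r = (-10, 3, -2) + t(-16, -16, -8) into the plane: 120 + (-816)t = 324, so t = -1/4.
Intersection: (-10, 3, -2) + (-1/4)·(-16, -16, -8) = (-6, 7, 0).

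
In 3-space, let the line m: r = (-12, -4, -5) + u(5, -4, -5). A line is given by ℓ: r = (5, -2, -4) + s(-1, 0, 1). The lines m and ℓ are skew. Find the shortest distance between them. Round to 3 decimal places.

12.728

Common perpendicular direction n = (5, -4, -5) × (-1, 0, 1) = (-4, 0, -4).
With w = (5, -2, -4) − (-12, -4, -5) = (17, 2, 1), w · n = -72.
Distance = |w · n| / |n| = |-72| / √32 ≈ 12.728.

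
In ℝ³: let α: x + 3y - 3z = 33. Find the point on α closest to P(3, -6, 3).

(6, 3, -6)

Foot = P − λn with λ = (n·P − d)/|n|² = (-24 − 33)/19 = -3.
Foot = (3, -6, 3) − (-3)·(1, 3, -3) = (6, 3, -6).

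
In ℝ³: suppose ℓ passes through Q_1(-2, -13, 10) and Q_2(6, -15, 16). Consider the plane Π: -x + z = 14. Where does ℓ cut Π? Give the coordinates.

A direction vector for ℓ is Q_2 − Q_1 = (8, -2, 6).
Substitute r = (-2, -13, 10) + t(8, -2, 6) into the plane: 12 + (-2)t = 14, so t = -1.
Intersection: (-2, -13, 10) + (-1)·(8, -2, 6) = (-10, -11, 4).

(-10, -11, 4)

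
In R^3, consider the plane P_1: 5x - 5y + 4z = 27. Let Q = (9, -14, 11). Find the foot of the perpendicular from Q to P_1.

(-1, -4, 3)

Foot = Q − λn with λ = (n·Q − d)/|n|² = (159 − 27)/66 = 2.
Foot = (9, -14, 11) − 2·(5, -5, 4) = (-1, -4, 3).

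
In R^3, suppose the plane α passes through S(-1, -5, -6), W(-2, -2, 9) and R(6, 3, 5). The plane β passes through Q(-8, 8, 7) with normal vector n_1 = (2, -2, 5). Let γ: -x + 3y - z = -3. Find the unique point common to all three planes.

SW = (-1, 3, 15), SR = (7, 8, 11); a normal to α is SW × SR = (-87, 116, -29).
Using S: α has equation -87x + 116y - 29z = -319.
β: n_1·r = n_1·Q gives 2x - 2y + 5z = 3.
Solving the 3×3 linear system -87x + 116y - 29z = -319, 2x - 2y + 5z = 3, -x + 3y - z = -3 (e.g. by elimination or Cramer's rule, determinant = 667) gives (4, 0, -1).

(4, 0, -1)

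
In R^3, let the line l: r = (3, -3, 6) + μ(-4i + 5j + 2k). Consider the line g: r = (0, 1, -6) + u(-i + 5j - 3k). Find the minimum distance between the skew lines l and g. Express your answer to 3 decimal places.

Common perpendicular direction n = (-4, 5, 2) × (-1, 5, -3) = (-25, -14, -15).
With w = (0, 1, -6) − (3, -3, 6) = (-3, 4, -12), w · n = 199.
Distance = |w · n| / |n| = |199| / √1046 ≈ 6.153.

6.153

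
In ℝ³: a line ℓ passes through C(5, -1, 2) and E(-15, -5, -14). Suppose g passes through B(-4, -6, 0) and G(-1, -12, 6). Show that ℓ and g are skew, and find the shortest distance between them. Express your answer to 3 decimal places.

2.370

A direction vector for ℓ is E − C = (-20, -4, -16).
A direction vector for g is G − B = (3, -6, 6).
Common perpendicular direction n = (-20, -4, -16) × (3, -6, 6) = (-120, 72, 132).
With w = (-4, -6, 0) − (5, -1, 2) = (-9, -5, -2), w · n = 456.
Since n ≠ 0 the lines are not parallel, and w · n = 456 ≠ 0 so they do not intersect; hence they are skew.
Distance = |w · n| / |n| = |456| / √37008 ≈ 2.370.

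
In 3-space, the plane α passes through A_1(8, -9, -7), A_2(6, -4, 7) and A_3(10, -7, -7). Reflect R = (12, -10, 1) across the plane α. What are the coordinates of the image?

A_1A_2 = (-2, 5, 14), A_1A_3 = (2, 2, 0); a normal to α is A_1A_2 × A_1A_3 = (-28, 28, -14).
Using A_1: α has equation -28x + 28y - 14z = -378.
λ = (n·R − d)/|n|² = (-630 − (-378))/1764 = -1/7.
Reflection = R − 2λn = (12, -10, 1) − (-2/7)·(-28, 28, -14) = (4, -2, -3).

(4, -2, -3)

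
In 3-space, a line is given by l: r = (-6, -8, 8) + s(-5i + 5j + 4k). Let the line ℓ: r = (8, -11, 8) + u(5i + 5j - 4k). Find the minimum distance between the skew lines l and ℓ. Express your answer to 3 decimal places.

Common perpendicular direction n = (-5, 5, 4) × (5, 5, -4) = (-40, 0, -50).
With w = (8, -11, 8) − (-6, -8, 8) = (14, -3, 0), w · n = -560.
Distance = |w · n| / |n| = |-560| / √4100 ≈ 8.746.

8.746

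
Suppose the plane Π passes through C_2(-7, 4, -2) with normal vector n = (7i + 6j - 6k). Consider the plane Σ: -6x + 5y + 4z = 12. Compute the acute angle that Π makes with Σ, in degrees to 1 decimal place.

Π: n·r = n·C_2 gives 7x + 6y - 6z = -13.
cos θ = |n₁·n₂| / (|n₁||n₂|) = |-36| / (√121 · √77).
θ = arccos(0.37296) ≈ 68.1°.

68.1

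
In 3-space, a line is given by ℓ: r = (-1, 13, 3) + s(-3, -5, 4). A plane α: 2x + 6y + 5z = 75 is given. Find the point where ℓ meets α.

(-4, 8, 7)

Substitute r = (-1, 13, 3) + t(-3, -5, 4) into the plane: 91 + (-16)t = 75, so t = 1.
Intersection: (-1, 13, 3) + 1·(-3, -5, 4) = (-4, 8, 7).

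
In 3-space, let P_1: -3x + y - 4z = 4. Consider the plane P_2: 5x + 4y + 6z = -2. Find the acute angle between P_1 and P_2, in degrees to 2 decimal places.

cos θ = |n₁·n₂| / (|n₁||n₂|) = |-35| / (√26 · √77).
θ = arccos(0.78223) ≈ 38.53°.

38.53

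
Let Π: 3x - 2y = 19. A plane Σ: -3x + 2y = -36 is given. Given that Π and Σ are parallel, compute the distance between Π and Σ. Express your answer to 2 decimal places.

4.71

Rescale Σ by 1/(-1): 3x - 2y = 36. Then distance = |19 − 36| / √13 ≈ 4.71.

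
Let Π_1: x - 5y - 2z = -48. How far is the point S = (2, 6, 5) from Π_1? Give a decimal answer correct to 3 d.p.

1.826

n·S − d = (1)·(2) + (-5)·(6) + (-2)·(5) − (-48) = 10; |n| = √30.
Distance = |10| / √30 = 10/√30 ≈ 1.826.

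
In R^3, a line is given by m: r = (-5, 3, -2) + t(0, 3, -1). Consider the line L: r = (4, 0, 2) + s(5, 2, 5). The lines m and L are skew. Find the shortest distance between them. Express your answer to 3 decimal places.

Common perpendicular direction n = (0, 3, -1) × (5, 2, 5) = (17, -5, -15).
With w = (4, 0, 2) − (-5, 3, -2) = (9, -3, 4), w · n = 108.
Distance = |w · n| / |n| = |108| / √539 ≈ 4.652.

4.652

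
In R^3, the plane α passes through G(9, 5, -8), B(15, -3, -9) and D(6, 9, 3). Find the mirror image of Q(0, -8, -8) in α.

(24, 10, -8)

GB = (6, -8, -1), GD = (-3, 4, 11); a normal to α is GB × GD = (-84, -63, 0).
Using G: α has equation -84x - 63y = -1071.
λ = (n·Q − d)/|n|² = (504 − (-1071))/11025 = 1/7.
Reflection = Q − 2λn = (0, -8, -8) − (2/7)·(-84, -63, 0) = (24, 10, -8).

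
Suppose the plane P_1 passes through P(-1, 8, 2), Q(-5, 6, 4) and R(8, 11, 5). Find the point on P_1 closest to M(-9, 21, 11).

PQ = (-4, -2, 2), PR = (9, 3, 3); a normal to P_1 is PQ × PR = (-12, 30, 6).
Using P: P_1 has equation -12x + 30y + 6z = 264.
Foot = M − λn with λ = (n·M − d)/|n|² = (804 − 264)/1080 = 1/2.
Foot = (-9, 21, 11) − (1/2)·(-12, 30, 6) = (-3, 6, 8).

(-3, 6, 8)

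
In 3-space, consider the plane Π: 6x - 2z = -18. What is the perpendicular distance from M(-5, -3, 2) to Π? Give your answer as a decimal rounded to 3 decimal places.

n·M − d = (6)·(-5) + (0)·(-3) + (-2)·(2) − (-18) = -16; |n| = √40.
Distance = |-16| / √40 = 16/√40 ≈ 2.530.

2.530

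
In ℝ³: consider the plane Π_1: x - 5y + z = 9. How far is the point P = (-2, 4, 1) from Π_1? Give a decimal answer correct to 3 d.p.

5.774

n·P − d = (1)·(-2) + (-5)·(4) + (1)·(1) − 9 = -30; |n| = √27.
Distance = |-30| / √27 = 30/√27 ≈ 5.774.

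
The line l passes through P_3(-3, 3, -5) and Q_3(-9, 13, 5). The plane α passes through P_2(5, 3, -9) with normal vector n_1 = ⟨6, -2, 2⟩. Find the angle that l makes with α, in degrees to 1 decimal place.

20.7

A direction vector for l is Q_3 − P_3 = (-6, 10, 10).
α: n_1·r = n_1·P_2 gives 6x - 2y + 2z = 6.
sin θ = |n·v| / (|n||v|) = |-36| / (√44 · √236) = 0.35328.
θ ≈ 20.7°.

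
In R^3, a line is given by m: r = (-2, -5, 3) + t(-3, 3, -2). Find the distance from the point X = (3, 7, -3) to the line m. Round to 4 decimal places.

12.4700

Taking (-2, -5, 3) on m with direction v = (-3, 3, -2): w = X − (-2, -5, 3) = (5, 12, -6), and w × v = (-6, 28, 51).
Distance = |w × v| / |v| = √3421 / √22 ≈ 12.4700.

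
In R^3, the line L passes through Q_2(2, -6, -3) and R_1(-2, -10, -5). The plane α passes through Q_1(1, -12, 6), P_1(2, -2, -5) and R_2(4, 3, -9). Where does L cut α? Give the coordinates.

A direction vector for L is R_1 − Q_2 = (-4, -4, -2).
Q_1P_1 = (1, 10, -11), Q_1R_2 = (3, 15, -15); a normal to α is Q_1P_1 × Q_1R_2 = (15, -18, -15).
Using Q_1: α has equation 15x - 18y - 15z = 141.
Substitute r = (2, -6, -3) + t(-4, -4, -2) into the plane: 183 + 42t = 141, so t = -1.
Intersection: (2, -6, -3) + (-1)·(-4, -4, -2) = (6, -2, -1).

(6, -2, -1)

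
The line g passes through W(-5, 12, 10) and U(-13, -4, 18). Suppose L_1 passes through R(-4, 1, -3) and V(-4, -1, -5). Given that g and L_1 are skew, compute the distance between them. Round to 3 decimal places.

A direction vector for g is U − W = (-8, -16, 8).
A direction vector for L_1 is V − R = (0, -2, -2).
Common perpendicular direction n = (-8, -16, 8) × (0, -2, -2) = (48, -16, 16).
With w = (-4, 1, -3) − (-5, 12, 10) = (1, -11, -13), w · n = 16.
Distance = |w · n| / |n| = |16| / √2816 ≈ 0.302.

0.302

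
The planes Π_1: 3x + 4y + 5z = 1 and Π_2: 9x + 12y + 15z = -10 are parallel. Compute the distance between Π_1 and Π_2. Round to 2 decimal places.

0.61

Rescale Π_2 by 1/3: 3x + 4y + 5z = -10/3. Then distance = |1 − (-10/3)| / √50 ≈ 0.61.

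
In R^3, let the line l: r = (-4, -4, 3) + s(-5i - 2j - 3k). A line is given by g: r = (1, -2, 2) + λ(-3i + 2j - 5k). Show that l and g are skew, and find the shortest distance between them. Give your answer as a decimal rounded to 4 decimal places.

Common perpendicular direction n = (-5, -2, -3) × (-3, 2, -5) = (16, -16, -16).
With w = (1, -2, 2) − (-4, -4, 3) = (5, 2, -1), w · n = 64.
Since n ≠ 0 the lines are not parallel, and w · n = 64 ≠ 0 so they do not intersect; hence they are skew.
Distance = |w · n| / |n| = |64| / √768 ≈ 2.3094.

2.3094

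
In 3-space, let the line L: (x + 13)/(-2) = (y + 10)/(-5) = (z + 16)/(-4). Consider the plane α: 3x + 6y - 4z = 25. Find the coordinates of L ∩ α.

(-7, 5, -4)

L has direction (-2, -5, -4) through (-13, -10, -16).
Substitute r = (-13, -10, -16) + t(-2, -5, -4) into the plane: -35 + (-20)t = 25, so t = -3.
Intersection: (-13, -10, -16) + (-3)·(-2, -5, -4) = (-7, 5, -4).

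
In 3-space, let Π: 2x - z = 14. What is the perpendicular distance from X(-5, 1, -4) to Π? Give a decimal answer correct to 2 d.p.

n·X − d = (2)·(-5) + (0)·(1) + (-1)·(-4) − 14 = -20; |n| = √5.
Distance = |-20| / √5 = 20/√5 ≈ 8.94.

8.94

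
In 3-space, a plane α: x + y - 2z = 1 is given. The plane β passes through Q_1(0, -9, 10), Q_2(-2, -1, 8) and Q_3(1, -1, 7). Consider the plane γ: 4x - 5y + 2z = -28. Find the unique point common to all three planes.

Q_1Q_2 = (-2, 8, -2), Q_1Q_3 = (1, 8, -3); a normal to β is Q_1Q_2 × Q_1Q_3 = (-8, -8, -24).
Using Q_1: β has equation -8x - 8y - 24z = -168.
Solving the 3×3 linear system x + y - 2z = 1, -8x - 8y - 24z = -168, 4x - 5y + 2z = -28 (e.g. by elimination or Cramer's rule, determinant = -360) gives (1, 8, 4).

(1, 8, 4)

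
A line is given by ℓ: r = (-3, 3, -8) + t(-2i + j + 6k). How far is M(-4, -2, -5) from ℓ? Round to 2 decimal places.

Taking (-3, 3, -8) on ℓ with direction v = (-2, 1, 6): w = M − (-3, 3, -8) = (-1, -5, 3), and w × v = (-33, 0, -11).
Distance = |w × v| / |v| = √1210 / √41 ≈ 5.43.

5.43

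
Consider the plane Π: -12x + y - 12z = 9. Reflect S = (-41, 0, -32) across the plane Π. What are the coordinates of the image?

λ = (n·S − d)/|n|² = (876 − 9)/289 = 3.
Reflection = S − 2λn = (-41, 0, -32) − 6·(-12, 1, -12) = (31, -6, 40).

(31, -6, 40)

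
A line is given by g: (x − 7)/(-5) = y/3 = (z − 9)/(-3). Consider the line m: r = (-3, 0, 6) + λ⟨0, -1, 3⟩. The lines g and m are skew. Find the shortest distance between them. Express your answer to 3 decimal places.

g has direction (-5, 3, -3) through (7, 0, 9).
Common perpendicular direction n = (-5, 3, -3) × (0, -1, 3) = (6, 15, 5).
With w = (-3, 0, 6) − (7, 0, 9) = (-10, 0, -3), w · n = -75.
Distance = |w · n| / |n| = |-75| / √286 ≈ 4.435.

4.435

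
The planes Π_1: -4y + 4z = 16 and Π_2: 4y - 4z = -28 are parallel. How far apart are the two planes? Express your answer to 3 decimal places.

2.121

Rescale Π_2 by 1/(-1): -4y + 4z = 28. Then distance = |16 − 28| / √32 ≈ 2.121.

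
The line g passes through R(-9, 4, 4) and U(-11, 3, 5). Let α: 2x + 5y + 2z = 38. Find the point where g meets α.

(-1, 8, 0)

A direction vector for g is U − R = (-2, -1, 1).
Substitute r = (-9, 4, 4) + t(-2, -1, 1) into the plane: 10 + (-7)t = 38, so t = -4.
Intersection: (-9, 4, 4) + (-4)·(-2, -1, 1) = (-1, 8, 0).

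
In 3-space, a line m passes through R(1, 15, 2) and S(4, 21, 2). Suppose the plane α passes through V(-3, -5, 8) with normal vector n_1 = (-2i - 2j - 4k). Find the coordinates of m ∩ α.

(-3, 7, 2)

A direction vector for m is S − R = (3, 6, 0).
α: n_1·r = n_1·V gives -2x - 2y - 4z = -16.
Substitute r = (1, 15, 2) + t(3, 6, 0) into the plane: -40 + (-18)t = -16, so t = -4/3.
Intersection: (1, 15, 2) + (-4/3)·(3, 6, 0) = (-3, 7, 2).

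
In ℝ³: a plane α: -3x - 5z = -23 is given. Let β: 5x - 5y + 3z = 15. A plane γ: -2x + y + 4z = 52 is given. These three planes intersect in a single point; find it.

Solving the 3×3 linear system -3x - 5z = -23, 5x - 5y + 3z = 15, -2x + y + 4z = 52 (e.g. by elimination or Cramer's rule, determinant = 94) gives (-9, -6, 10).

(-9, -6, 10)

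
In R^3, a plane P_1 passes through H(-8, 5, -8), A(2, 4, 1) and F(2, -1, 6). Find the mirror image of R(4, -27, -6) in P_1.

HA = (10, -1, 9), HF = (10, -6, 14); a normal to P_1 is HA × HF = (40, -50, -50).
Using H: P_1 has equation 40x - 50y - 50z = -170.
λ = (n·R − d)/|n|² = (1810 − (-170))/6600 = 3/10.
Reflection = R − 2λn = (4, -27, -6) − (3/5)·(40, -50, -50) = (-20, 3, 24).

(-20, 3, 24)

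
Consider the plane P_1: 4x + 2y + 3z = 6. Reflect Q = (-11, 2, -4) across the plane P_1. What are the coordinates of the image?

λ = (n·Q − d)/|n|² = (-52 − 6)/29 = -2.
Reflection = Q − 2λn = (-11, 2, -4) − (-4)·(4, 2, 3) = (5, 10, 8).

(5, 10, 8)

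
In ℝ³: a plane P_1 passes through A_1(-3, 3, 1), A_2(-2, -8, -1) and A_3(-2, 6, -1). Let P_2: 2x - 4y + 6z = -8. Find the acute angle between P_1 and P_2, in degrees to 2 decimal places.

A_1A_2 = (1, -11, -2), A_1A_3 = (1, 3, -2); a normal to P_1 is A_1A_2 × A_1A_3 = (28, 0, 14).
Using A_1: P_1 has equation 28x + 14z = -70.
cos θ = |n₁·n₂| / (|n₁||n₂|) = |140| / (√980 · √56).
θ = arccos(0.59761) ≈ 53.30°.

53.30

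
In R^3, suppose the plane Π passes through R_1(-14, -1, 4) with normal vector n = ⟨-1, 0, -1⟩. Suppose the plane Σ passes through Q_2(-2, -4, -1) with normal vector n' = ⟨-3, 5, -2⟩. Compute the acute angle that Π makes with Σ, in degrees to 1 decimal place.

Π: n·r = n·R_1 gives -x - z = 10.
Σ: n'·r = n'·Q_2 gives -3x + 5y - 2z = -12.
cos θ = |n₁·n₂| / (|n₁||n₂|) = |5| / (√2 · √38).
θ = arccos(0.57354) ≈ 55.0°.

55.0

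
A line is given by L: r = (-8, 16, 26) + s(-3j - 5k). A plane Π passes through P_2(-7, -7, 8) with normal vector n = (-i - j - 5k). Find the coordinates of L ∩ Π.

Π: n·r = n·P_2 gives -x - y - 5z = -26.
Substitute r = (-8, 16, 26) + t(0, -3, -5) into the plane: -138 + 28t = -26, so t = 4.
Intersection: (-8, 16, 26) + 4·(0, -3, -5) = (-8, 4, 6).

(-8, 4, 6)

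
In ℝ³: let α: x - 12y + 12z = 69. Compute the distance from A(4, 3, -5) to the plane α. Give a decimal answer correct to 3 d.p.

n·A − d = (1)·(4) + (-12)·(3) + (12)·(-5) − 69 = -161; |n| = √289.
Distance = |-161| / √289 = 161/√289 ≈ 9.471.

9.471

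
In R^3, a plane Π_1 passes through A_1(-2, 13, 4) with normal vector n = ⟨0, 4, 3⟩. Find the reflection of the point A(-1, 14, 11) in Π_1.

(-1, 6, 5)

Π_1: n·r = n·A_1 gives 4y + 3z = 64.
λ = (n·A − d)/|n|² = (89 − 64)/25 = 1.
Reflection = A − 2λn = (-1, 14, 11) − 2·(0, 4, 3) = (-1, 6, 5).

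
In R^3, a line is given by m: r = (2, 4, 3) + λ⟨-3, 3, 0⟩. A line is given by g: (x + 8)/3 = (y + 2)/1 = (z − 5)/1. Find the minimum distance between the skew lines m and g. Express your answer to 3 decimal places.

5.657

g has direction (3, 1, 1) through (-8, -2, 5).
Common perpendicular direction n = (-3, 3, 0) × (3, 1, 1) = (3, 3, -12).
With w = (-8, -2, 5) − (2, 4, 3) = (-10, -6, 2), w · n = -72.
Distance = |w · n| / |n| = |-72| / √162 ≈ 5.657.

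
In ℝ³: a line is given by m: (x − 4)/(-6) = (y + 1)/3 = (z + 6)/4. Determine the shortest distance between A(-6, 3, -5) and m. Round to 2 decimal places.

m has direction (-6, 3, 4) through (4, -1, -6).
Taking (4, -1, -6) on m with direction v = (-6, 3, 4): w = A − (4, -1, -6) = (-10, 4, 1), and w × v = (13, 34, -6).
Distance = |w × v| / |v| = √1361 / √61 ≈ 4.72.

4.72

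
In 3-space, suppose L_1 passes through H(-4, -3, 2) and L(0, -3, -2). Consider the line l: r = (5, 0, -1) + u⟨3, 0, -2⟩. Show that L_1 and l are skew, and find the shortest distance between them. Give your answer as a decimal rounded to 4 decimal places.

3.0000

A direction vector for L_1 is L − H = (4, 0, -4).
Common perpendicular direction n = (4, 0, -4) × (3, 0, -2) = (0, -4, 0).
With w = (5, 0, -1) − (-4, -3, 2) = (9, 3, -3), w · n = -12.
Since n ≠ 0 the lines are not parallel, and w · n = -12 ≠ 0 so they do not intersect; hence they are skew.
Distance = |w · n| / |n| = |-12| / √16 ≈ 3.0000.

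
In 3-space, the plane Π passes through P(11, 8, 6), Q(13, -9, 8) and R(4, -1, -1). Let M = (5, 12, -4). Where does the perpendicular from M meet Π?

(3, 12, -2)

PQ = (2, -17, 2), PR = (-7, -9, -7); a normal to Π is PQ × PR = (137, 0, -137).
Using P: Π has equation 137x - 137z = 685.
Foot = M − λn with λ = (n·M − d)/|n|² = (1233 − 685)/37538 = 2/137.
Foot = (5, 12, -4) − (2/137)·(137, 0, -137) = (3, 12, -2).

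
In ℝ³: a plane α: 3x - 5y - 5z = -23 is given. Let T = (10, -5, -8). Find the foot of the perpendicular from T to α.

Foot = T − λn with λ = (n·T − d)/|n|² = (95 − (-23))/59 = 2.
Foot = (10, -5, -8) − 2·(3, -5, -5) = (4, 5, 2).

(4, 5, 2)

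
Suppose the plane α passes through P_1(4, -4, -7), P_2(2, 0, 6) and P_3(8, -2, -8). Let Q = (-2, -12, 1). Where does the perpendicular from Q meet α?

P_1P_2 = (-2, 4, 13), P_1P_3 = (4, 2, -1); a normal to α is P_1P_2 × P_1P_3 = (-30, 50, -20).
Using P_1: α has equation -30x + 50y - 20z = -180.
Foot = Q − λn with λ = (n·Q − d)/|n|² = (-560 − (-180))/3800 = -1/10.
Foot = (-2, -12, 1) − (-1/10)·(-30, 50, -20) = (-5, -7, -1).

(-5, -7, -1)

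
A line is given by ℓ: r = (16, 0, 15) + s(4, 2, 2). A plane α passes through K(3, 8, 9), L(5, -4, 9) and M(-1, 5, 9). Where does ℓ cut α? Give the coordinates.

(4, -6, 9)

KL = (2, -12, 0), KM = (-4, -3, 0); a normal to α is KL × KM = (0, 0, -54).
Using K: α has equation -54z = -486.
Substitute r = (16, 0, 15) + t(4, 2, 2) into the plane: -810 + (-108)t = -486, so t = -3.
Intersection: (16, 0, 15) + (-3)·(4, 2, 2) = (4, -6, 9).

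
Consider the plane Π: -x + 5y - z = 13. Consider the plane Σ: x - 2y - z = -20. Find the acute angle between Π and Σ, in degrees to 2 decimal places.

38.22

cos θ = |n₁·n₂| / (|n₁||n₂|) = |-10| / (√27 · √6).
θ = arccos(0.78567) ≈ 38.22°.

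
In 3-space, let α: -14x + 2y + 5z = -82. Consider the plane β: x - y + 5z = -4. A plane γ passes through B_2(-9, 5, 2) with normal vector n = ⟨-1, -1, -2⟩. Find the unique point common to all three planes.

(5, -1, -2)

γ: n·r = n·B_2 gives -x - y - 2z = 0.
Solving the 3×3 linear system -14x + 2y + 5z = -82, x - y + 5z = -4, -x - y - 2z = 0 (e.g. by elimination or Cramer's rule, determinant = -114) gives (5, -1, -2).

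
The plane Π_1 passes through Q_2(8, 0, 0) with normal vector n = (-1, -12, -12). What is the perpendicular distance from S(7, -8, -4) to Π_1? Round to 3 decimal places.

Π_1: n·r = n·Q_2 gives -x - 12y - 12z = -8.
n·S − d = (-1)·(7) + (-12)·(-8) + (-12)·(-4) − (-8) = 145; |n| = √289.
Distance = |145| / √289 = 145/√289 ≈ 8.529.

8.529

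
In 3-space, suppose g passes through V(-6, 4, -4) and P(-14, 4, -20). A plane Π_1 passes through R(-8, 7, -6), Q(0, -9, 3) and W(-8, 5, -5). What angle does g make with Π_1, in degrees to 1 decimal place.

48.2

A direction vector for g is P − V = (-8, 0, -16).
RQ = (8, -16, 9), RW = (0, -2, 1); a normal to Π_1 is RQ × RW = (2, -8, -16).
Using R: Π_1 has equation 2x - 8y - 16z = 24.
sin θ = |n·v| / (|n||v|) = |240| / (√324 · √320) = 0.74536.
θ ≈ 48.2°.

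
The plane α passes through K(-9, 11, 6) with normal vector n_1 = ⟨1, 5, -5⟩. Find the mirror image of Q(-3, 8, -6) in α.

α: n_1·r = n_1·K gives x + 5y - 5z = 16.
λ = (n·Q − d)/|n|² = (67 − 16)/51 = 1.
Reflection = Q − 2λn = (-3, 8, -6) − 2·(1, 5, -5) = (-5, -2, 4).

(-5, -2, 4)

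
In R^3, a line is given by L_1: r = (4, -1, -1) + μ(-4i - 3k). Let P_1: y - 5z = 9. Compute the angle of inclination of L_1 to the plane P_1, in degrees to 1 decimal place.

sin θ = |n·v| / (|n||v|) = |15| / (√26 · √25) = 0.58835.
θ ≈ 36.0°.

36.0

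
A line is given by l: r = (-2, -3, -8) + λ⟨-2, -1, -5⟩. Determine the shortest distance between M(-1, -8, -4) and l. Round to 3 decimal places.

Taking (-2, -3, -8) on l with direction v = (-2, -1, -5): w = M − (-2, -3, -8) = (1, -5, 4), and w × v = (29, -3, -11).
Distance = |w × v| / |v| = √971 / √30 ≈ 5.689.

5.689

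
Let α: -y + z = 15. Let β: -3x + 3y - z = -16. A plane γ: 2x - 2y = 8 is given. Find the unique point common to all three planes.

(-7, -11, 4)

Solving the 3×3 linear system -y + z = 15, -3x + 3y - z = -16, 2x - 2y = 8 (e.g. by elimination or Cramer's rule, determinant = 2) gives (-7, -11, 4).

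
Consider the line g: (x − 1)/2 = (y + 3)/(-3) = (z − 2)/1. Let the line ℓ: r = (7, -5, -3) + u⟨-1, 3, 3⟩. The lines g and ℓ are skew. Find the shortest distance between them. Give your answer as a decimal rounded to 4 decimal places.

g has direction (2, -3, 1) through (1, -3, 2).
Common perpendicular direction n = (2, -3, 1) × (-1, 3, 3) = (-12, -7, 3).
With w = (7, -5, -3) − (1, -3, 2) = (6, -2, -5), w · n = -73.
Distance = |w · n| / |n| = |-73| / √202 ≈ 5.1363.

5.1363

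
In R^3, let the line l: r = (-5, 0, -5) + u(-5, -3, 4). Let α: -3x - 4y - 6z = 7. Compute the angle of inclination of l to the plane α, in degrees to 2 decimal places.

sin θ = |n·v| / (|n||v|) = |3| / (√61 · √50) = 0.05432.
θ ≈ 3.11°.

3.11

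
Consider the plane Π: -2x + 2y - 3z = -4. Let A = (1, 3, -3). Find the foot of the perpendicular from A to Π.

(3, 1, 0)

Foot = A − λn with λ = (n·A − d)/|n|² = (13 − (-4))/17 = 1.
Foot = (1, 3, -3) − 1·(-2, 2, -3) = (3, 1, 0).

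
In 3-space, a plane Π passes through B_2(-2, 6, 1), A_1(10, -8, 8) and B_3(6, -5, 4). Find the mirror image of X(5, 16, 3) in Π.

B_2A_1 = (12, -14, 7), B_2B_3 = (8, -11, 3); a normal to Π is B_2A_1 × B_2B_3 = (35, 20, -20).
Using B_2: Π has equation 35x + 20y - 20z = 30.
λ = (n·X − d)/|n|² = (435 − 30)/2025 = 1/5.
Reflection = X − 2λn = (5, 16, 3) − (2/5)·(35, 20, -20) = (-9, 8, 11).

(-9, 8, 11)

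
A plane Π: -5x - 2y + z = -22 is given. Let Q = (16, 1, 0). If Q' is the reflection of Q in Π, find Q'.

(-4, -7, 4)

λ = (n·Q − d)/|n|² = (-82 − (-22))/30 = -2.
Reflection = Q − 2λn = (16, 1, 0) − (-4)·(-5, -2, 1) = (-4, -7, 4).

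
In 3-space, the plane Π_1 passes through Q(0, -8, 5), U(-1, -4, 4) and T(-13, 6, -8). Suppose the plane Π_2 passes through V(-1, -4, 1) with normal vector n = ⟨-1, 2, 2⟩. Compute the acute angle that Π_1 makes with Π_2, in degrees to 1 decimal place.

QU = (-1, 4, -1), QT = (-13, 14, -13); a normal to Π_1 is QU × QT = (-38, 0, 38).
Using Q: Π_1 has equation -38x + 38z = 190.
Π_2: n·r = n·V gives -x + 2y + 2z = -5.
cos θ = |n₁·n₂| / (|n₁||n₂|) = |114| / (√2888 · √9).
θ = arccos(0.70711) ≈ 45.0°.

45.0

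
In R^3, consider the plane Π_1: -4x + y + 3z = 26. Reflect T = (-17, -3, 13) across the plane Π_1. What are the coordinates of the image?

(7, -9, -5)

λ = (n·T − d)/|n|² = (104 − 26)/26 = 3.
Reflection = T − 2λn = (-17, -3, 13) − 6·(-4, 1, 3) = (7, -9, -5).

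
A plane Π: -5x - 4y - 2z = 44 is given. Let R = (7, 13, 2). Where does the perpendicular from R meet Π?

(-8, 1, -4)

Foot = R − λn with λ = (n·R − d)/|n|² = (-91 − 44)/45 = -3.
Foot = (7, 13, 2) − (-3)·(-5, -4, -2) = (-8, 1, -4).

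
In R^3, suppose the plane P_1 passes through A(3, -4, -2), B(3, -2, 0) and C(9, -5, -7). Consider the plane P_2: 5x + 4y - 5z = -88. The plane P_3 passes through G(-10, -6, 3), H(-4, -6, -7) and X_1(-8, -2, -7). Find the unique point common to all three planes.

(-9, -7, 3)

AB = (0, 2, 2), AC = (6, -1, -5); a normal to P_1 is AB × AC = (-8, 12, -12).
Using A: P_1 has equation -8x + 12y - 12z = -48.
GH = (6, 0, -10), GX_1 = (2, 4, -10); a normal to P_3 is GH × GX_1 = (40, 40, 24).
Using G: P_3 has equation 40x + 40y + 24z = -568.
Solving the 3×3 linear system -8x + 12y - 12z = -48, 5x + 4y - 5z = -88, 40x + 40y + 24z = -568 (e.g. by elimination or Cramer's rule, determinant = -6688) gives (-9, -7, 3).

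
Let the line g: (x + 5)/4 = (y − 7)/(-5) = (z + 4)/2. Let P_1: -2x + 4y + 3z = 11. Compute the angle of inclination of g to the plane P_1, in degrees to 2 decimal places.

37.52

g has direction (4, -5, 2) through (-5, 7, -4).
sin θ = |n·v| / (|n||v|) = |-22| / (√29 · √45) = 0.60900.
θ ≈ 37.52°.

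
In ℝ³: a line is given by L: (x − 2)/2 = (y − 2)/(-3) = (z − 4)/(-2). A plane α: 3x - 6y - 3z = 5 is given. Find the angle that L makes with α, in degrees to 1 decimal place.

L has direction (2, -3, -2) through (2, 2, 4).
sin θ = |n·v| / (|n||v|) = |30| / (√54 · √17) = 0.99015.
θ ≈ 82.0°.

82.0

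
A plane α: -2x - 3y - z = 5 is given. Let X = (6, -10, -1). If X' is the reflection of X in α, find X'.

(10, -4, 1)

λ = (n·X − d)/|n|² = (19 − 5)/14 = 1.
Reflection = X − 2λn = (6, -10, -1) − 2·(-2, -3, -1) = (10, -4, 1).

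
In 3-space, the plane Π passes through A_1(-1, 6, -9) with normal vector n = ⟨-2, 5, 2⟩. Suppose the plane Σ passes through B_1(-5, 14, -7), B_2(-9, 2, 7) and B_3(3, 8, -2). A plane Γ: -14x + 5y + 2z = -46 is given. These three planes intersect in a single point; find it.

Π: n·r = n·A_1 gives -2x + 5y + 2z = 14.
B_1B_2 = (-4, -12, 14), B_1B_3 = (8, -6, 5); a normal to Σ is B_1B_2 × B_1B_3 = (24, 132, 120).
Using B_1: Σ has equation 24x + 132y + 120z = 888.
Solving the 3×3 linear system -2x + 5y + 2z = 14, 24x + 132y + 120z = 888, -14x + 5y + 2z = -46 (e.g. by elimination or Cramer's rule, determinant = -4032) gives (5, 4, 2).

(5, 4, 2)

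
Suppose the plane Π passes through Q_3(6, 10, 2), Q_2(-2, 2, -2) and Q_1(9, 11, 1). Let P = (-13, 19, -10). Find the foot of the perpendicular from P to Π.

Q_3Q_2 = (-8, -8, -4), Q_3Q_1 = (3, 1, -1); a normal to Π is Q_3Q_2 × Q_3Q_1 = (12, -20, 16).
Using Q_3: Π has equation 12x - 20y + 16z = -96.
Foot = P − λn with λ = (n·P − d)/|n|² = (-696 − (-96))/800 = -3/4.
Foot = (-13, 19, -10) − (-3/4)·(12, -20, 16) = (-4, 4, 2).

(-4, 4, 2)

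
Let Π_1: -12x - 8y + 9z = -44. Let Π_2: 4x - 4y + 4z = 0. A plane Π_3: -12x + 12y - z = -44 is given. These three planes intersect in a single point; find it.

(2, -2, -4)

Solving the 3×3 linear system -12x - 8y + 9z = -44, 4x - 4y + 4z = 0, -12x + 12y - z = -44 (e.g. by elimination or Cramer's rule, determinant = 880) gives (2, -2, -4).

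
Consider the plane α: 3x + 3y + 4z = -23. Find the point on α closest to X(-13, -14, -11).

Foot = X − λn with λ = (n·X − d)/|n|² = (-125 − (-23))/34 = -3.
Foot = (-13, -14, -11) − (-3)·(3, 3, 4) = (-4, -5, 1).

(-4, -5, 1)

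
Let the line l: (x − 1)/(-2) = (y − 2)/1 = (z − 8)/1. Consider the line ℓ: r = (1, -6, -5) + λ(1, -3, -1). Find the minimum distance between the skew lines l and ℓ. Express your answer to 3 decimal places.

l has direction (-2, 1, 1) through (1, 2, 8).
Common perpendicular direction n = (-2, 1, 1) × (1, -3, -1) = (2, -1, 5).
With w = (1, -6, -5) − (1, 2, 8) = (0, -8, -13), w · n = -57.
Distance = |w · n| / |n| = |-57| / √30 ≈ 10.407.

10.407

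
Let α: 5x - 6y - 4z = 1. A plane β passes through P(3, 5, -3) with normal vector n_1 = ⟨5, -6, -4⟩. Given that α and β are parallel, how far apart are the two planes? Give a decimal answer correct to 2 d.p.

β: n_1·r = n_1·P gives 5x - 6y - 4z = -3.
Same normal n = (5, -6, -4) with |n| = √77; distance = |1 − (-3)| / |n| = 4/√77 ≈ 0.46.

0.46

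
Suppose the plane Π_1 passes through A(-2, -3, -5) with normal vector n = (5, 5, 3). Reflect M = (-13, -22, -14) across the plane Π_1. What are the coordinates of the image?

(17, 8, 4)

Π_1: n·r = n·A gives 5x + 5y + 3z = -40.
λ = (n·M − d)/|n|² = (-217 − (-40))/59 = -3.
Reflection = M − 2λn = (-13, -22, -14) − (-6)·(5, 5, 3) = (17, 8, 4).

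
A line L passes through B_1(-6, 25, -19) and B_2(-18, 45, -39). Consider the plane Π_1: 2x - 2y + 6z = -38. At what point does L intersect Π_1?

A direction vector for L is B_2 − B_1 = (-12, 20, -20).
Substitute r = (-6, 25, -19) + t(-12, 20, -20) into the plane: -176 + (-184)t = -38, so t = -3/4.
Intersection: (-6, 25, -19) + (-3/4)·(-12, 20, -20) = (3, 10, -4).

(3, 10, -4)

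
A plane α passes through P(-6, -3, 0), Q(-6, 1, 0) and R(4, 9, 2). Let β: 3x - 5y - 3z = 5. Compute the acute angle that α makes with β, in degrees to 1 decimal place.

PQ = (0, 4, 0), PR = (10, 12, 2); a normal to α is PQ × PR = (8, 0, -40).
Using P: α has equation 8x - 40z = -48.
cos θ = |n₁·n₂| / (|n₁||n₂|) = |144| / (√1664 · √43).
θ = arccos(0.53833) ≈ 57.4°.

57.4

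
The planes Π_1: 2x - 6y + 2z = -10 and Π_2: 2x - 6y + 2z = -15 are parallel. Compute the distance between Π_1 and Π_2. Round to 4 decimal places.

0.7538

Same normal n = (2, -6, 2) with |n| = √44; distance = |-10 − (-15)| / |n| = 5/√44 ≈ 0.7538.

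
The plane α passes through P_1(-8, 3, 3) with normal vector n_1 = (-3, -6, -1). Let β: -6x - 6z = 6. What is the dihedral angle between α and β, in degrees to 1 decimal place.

α: n_1·r = n_1·P_1 gives -3x - 6y - z = 3.
cos θ = |n₁·n₂| / (|n₁||n₂|) = |24| / (√46 · √72).
θ = arccos(0.41703) ≈ 65.4°.

65.4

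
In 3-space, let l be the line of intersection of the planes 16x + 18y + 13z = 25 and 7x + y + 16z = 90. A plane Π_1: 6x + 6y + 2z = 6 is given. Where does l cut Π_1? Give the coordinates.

Direction of l: (16, 18, 13) × (7, 1, 16) = (275, -165, -110).
A point on l: solving the two plane equations with x = -8 gives (-8, 2, 9).
Substitute r = (-8, 2, 9) + t(275, -165, -110) into the plane: -18 + 440t = 6, so t = 3/55.
Intersection: (-8, 2, 9) + (3/55)·(275, -165, -110) = (7, -7, 3).

(7, -7, 3)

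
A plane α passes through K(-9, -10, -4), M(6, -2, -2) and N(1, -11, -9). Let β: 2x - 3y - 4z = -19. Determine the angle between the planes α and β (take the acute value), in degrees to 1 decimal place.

88.6

KM = (15, 8, 2), KN = (10, -1, -5); a normal to α is KM × KN = (-38, 95, -95).
Using K: α has equation -38x + 95y - 95z = -228.
cos θ = |n₁·n₂| / (|n₁||n₂|) = |19| / (√19494 · √29).
θ = arccos(0.02527) ≈ 88.6°.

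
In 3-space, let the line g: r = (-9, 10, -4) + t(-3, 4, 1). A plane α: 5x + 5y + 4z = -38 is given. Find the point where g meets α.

Substitute r = (-9, 10, -4) + t(-3, 4, 1) into the plane: -11 + 9t = -38, so t = -3.
Intersection: (-9, 10, -4) + (-3)·(-3, 4, 1) = (0, -2, -7).

(0, -2, -7)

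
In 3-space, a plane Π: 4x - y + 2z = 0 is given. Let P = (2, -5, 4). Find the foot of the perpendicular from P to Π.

Foot = P − λn with λ = (n·P − d)/|n|² = (21 − 0)/21 = 1.
Foot = (2, -5, 4) − 1·(4, -1, 2) = (-2, -4, 2).

(-2, -4, 2)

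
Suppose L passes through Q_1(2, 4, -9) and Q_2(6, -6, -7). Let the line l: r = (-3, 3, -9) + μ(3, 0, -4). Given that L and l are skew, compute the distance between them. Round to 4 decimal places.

4.0640

A direction vector for L is Q_2 − Q_1 = (4, -10, 2).
Common perpendicular direction n = (4, -10, 2) × (3, 0, -4) = (40, 22, 30).
With w = (-3, 3, -9) − (2, 4, -9) = (-5, -1, 0), w · n = -222.
Distance = |w · n| / |n| = |-222| / √2984 ≈ 4.0640.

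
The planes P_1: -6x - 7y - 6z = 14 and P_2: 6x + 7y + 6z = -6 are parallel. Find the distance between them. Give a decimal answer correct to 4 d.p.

0.7273

Rescale P_2 by 1/(-1): -6x - 7y - 6z = 6. Then distance = |14 − 6| / √121 ≈ 0.7273.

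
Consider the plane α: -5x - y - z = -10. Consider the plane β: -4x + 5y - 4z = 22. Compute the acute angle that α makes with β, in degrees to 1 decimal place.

cos θ = |n₁·n₂| / (|n₁||n₂|) = |19| / (√27 · √57).
θ = arccos(0.48432) ≈ 61.0°.

61.0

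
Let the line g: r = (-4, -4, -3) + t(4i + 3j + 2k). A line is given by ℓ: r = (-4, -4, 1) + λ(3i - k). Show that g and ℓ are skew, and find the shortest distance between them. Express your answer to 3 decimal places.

Common perpendicular direction n = (4, 3, 2) × (3, 0, -1) = (-3, 10, -9).
With w = (-4, -4, 1) − (-4, -4, -3) = (0, 0, 4), w · n = -36.
Since n ≠ 0 the lines are not parallel, and w · n = -36 ≠ 0 so they do not intersect; hence they are skew.
Distance = |w · n| / |n| = |-36| / √190 ≈ 2.612.

2.612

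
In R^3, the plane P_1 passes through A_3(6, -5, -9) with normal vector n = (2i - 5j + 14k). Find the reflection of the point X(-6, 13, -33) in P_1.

(2, -7, 23)

P_1: n·r = n·A_3 gives 2x - 5y + 14z = -89.
λ = (n·X − d)/|n|² = (-539 − (-89))/225 = -2.
Reflection = X − 2λn = (-6, 13, -33) − (-4)·(2, -5, 14) = (2, -7, 23).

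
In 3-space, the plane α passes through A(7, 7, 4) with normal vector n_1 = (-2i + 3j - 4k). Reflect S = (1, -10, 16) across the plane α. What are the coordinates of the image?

α: n_1·r = n_1·A gives -2x + 3y - 4z = -9.
λ = (n·S − d)/|n|² = (-96 − (-9))/29 = -3.
Reflection = S − 2λn = (1, -10, 16) − (-6)·(-2, 3, -4) = (-11, 8, -8).

(-11, 8, -8)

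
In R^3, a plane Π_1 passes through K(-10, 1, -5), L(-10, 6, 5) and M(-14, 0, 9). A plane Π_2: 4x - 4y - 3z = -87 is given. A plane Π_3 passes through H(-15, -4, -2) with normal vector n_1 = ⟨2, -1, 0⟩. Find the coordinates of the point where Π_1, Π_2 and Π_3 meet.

(-8, 10, 5)

KL = (0, 5, 10), KM = (-4, -1, 14); a normal to Π_1 is KL × KM = (80, -40, 20).
Using K: Π_1 has equation 80x - 40y + 20z = -940.
Π_3: n_1·r = n_1·H gives 2x - y = -26.
Solving the 3×3 linear system 80x - 40y + 20z = -940, 4x - 4y - 3z = -87, 2x - y = -26 (e.g. by elimination or Cramer's rule, determinant = 80) gives (-8, 10, 5).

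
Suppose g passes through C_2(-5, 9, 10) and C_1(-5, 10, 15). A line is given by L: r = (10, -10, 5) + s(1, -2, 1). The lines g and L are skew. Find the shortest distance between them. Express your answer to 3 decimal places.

6.186

A direction vector for g is C_1 − C_2 = (0, 1, 5).
Common perpendicular direction n = (0, 1, 5) × (1, -2, 1) = (11, 5, -1).
With w = (10, -10, 5) − (-5, 9, 10) = (15, -19, -5), w · n = 75.
Distance = |w · n| / |n| = |75| / √147 ≈ 6.186.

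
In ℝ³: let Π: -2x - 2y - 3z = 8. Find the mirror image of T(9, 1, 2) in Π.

λ = (n·T − d)/|n|² = (-26 − 8)/17 = -2.
Reflection = T − 2λn = (9, 1, 2) − (-4)·(-2, -2, -3) = (1, -7, -10).

(1, -7, -10)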